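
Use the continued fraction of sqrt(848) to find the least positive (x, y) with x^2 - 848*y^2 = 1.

First expand sqrt(848) as a continued fraction. With x_i = (sqrt(848) + m_i)/d_i and (m_0, d_0) = (0, 1): a_0 = floor(sqrt(848)) = 29, since 29^2 = 841 <= 848 < 900 = 30^2.
Iterate m_{i+1} = d_i*a_i - m_i, d_{i+1} = (848 - m_{i+1}^2)/d_i, a_{i+1} = floor((a_0 + m_{i+1})/d_{i+1}):
  m_1 = 1*29 - 0 = 29, d_1 = (848 - 29^2)/1 = 7/1 = 7, a_1 = floor((29 + 29)/7) = 8.
  m_2 = 7*8 - 29 = 27, d_2 = (848 - 27^2)/7 = 119/7 = 17, a_2 = floor((29 + 27)/17) = 3.
  m_3 = 17*3 - 27 = 24, d_3 = (848 - 24^2)/17 = 272/17 = 16, a_3 = floor((29 + 24)/16) = 3.
  m_4 = 16*3 - 24 = 24, d_4 = (848 - 24^2)/16 = 272/16 = 17, a_4 = floor((29 + 24)/17) = 3.
  m_5 = 17*3 - 24 = 27, d_5 = (848 - 27^2)/17 = 119/17 = 7, a_5 = floor((29 + 27)/7) = 8.
  m_6 = 7*8 - 27 = 29, d_6 = (848 - 29^2)/7 = 7/7 = 1, a_6 = floor((29 + 29)/1) = 58.
  m_7 = 1*58 - 29 = 29, d_7 = (848 - 29^2)/1 = 7/1 = 7: (m_7, d_7) = (m_1, d_1) = (29, 7), so from here the quotients repeat a_1, ..., a_6; the period length is 6.
So sqrt(848) = [29; (8, 3, 3, 3, 8, 58)] with period length k = 6.
k is even, so the fundamental solution of x^2 - 848y^2 = 1 is (p_{k-1}, q_{k-1}) = (p_5, q_5); compute convergents through index 5.
Convergents (p_i = a_i*p_{i-1} + p_{i-2}, q_i = a_i*q_{i-1} + q_{i-2} with p_{-2}=0, p_{-1}=1, q_{-2}=1, q_{-1}=0):
  i=0: a_0=29, p_0 = 29*1 + 0 = 29, q_0 = 29*0 + 1 = 1.
  i=1: a_1=8, p_1 = 8*29 + 1 = 233, q_1 = 8*1 + 0 = 8.
  i=2: a_2=3, p_2 = 3*233 + 29 = 728, q_2 = 3*8 + 1 = 25.
  i=3: a_3=3, p_3 = 3*728 + 233 = 2417, q_3 = 3*25 + 8 = 83.
  i=4: a_4=3, p_4 = 3*2417 + 728 = 7979, q_4 = 3*83 + 25 = 274.
  i=5: a_5=8, p_5 = 8*7979 + 2417 = 66249, q_5 = 8*274 + 83 = 2275.
Check: 66249^2 - 848*2275^2 = 4388930001 - 4388930000 = 1, so (x, y) = (66249, 2275) solves the equation, and by the theorem it is the least positive solution.

(x, y) = (66249, 2275)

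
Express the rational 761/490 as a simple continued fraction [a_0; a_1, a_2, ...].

[1; 1, 1, 4, 4, 1, 2, 1, 2]

Run the Euclidean algorithm on 761 and 490; the successive quotients are the partial quotients a_0, a_1, ... (each step inverts the fractional part left over by the previous one):
  761 = 1*490 + 271, so a_0 = 1.
  490 = 1*271 + 219, so a_1 = 1.
  271 = 1*219 + 52, so a_2 = 1.
  219 = 4*52 + 11, so a_3 = 4.
  52 = 4*11 + 8, so a_4 = 4.
  11 = 1*8 + 3, so a_5 = 1.
  8 = 2*3 + 2, so a_6 = 2.
  3 = 1*2 + 1, so a_7 = 1.
  2 = 2*1 + 0, so a_8 = 2.
The remainder reaches 0 after 9 divisions, so the expansion has 9 partial quotients, read off in order.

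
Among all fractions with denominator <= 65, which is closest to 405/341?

19/16

Expand x = 405/341 as a continued fraction with the Euclidean algorithm:
  405 = 1*341 + 64, so a_0 = 1.
  341 = 5*64 + 21, so a_1 = 5.
  64 = 3*21 + 1, so a_2 = 3.
  21 = 21*1 + 0, so a_3 = 21.
so x = [1; 5, 3, 21].
Convergents (p_i = a_i*p_{i-1} + p_{i-2}, q_i = a_i*q_{i-1} + q_{i-2} with p_{-2}=0, p_{-1}=1, q_{-2}=1, q_{-1}=0), until the denominator exceeds 65:
  i=0: a_0=1, p_0 = 1*1 + 0 = 1, q_0 = 1*0 + 1 = 1.
  i=1: a_1=5, p_1 = 5*1 + 1 = 6, q_1 = 5*1 + 0 = 5.
  i=2: a_2=3, p_2 = 3*6 + 1 = 19, q_2 = 3*5 + 1 = 16.
  i=3: a_3=21, p_3 = 21*19 + 6 = 405, q_3 = 21*16 + 5 = 341.
q_3 = 341 > 65, so the last convergent with denominator <= 65 is p_2/q_2 = 19/16.
The closest fraction with denominator <= 65 is either p_2/q_2 or the intermediate fraction (k*p_2 + p_1)/(k*q_2 + q_1) with the largest k >= 1 whose denominator stays <= 65; these approach x as k grows, and every other convergent or intermediate fraction in range is farther away.
Largest k: floor((65 - q_1)/q_2) = floor((65 - 5)/16) = 3.
That gives (3*19 + 6)/(3*16 + 5) = 63/53.
Compare the errors: |x - 19/16| = |405*16 - 19*341|/(341*16) = 1/5456, and |x - 63/53| = |405*53 - 63*341|/(341*53) = 18/18073.
Cross-multiplying, 1*18073 = 18073 < 98208 = 18*5456, so 1/5456 is smaller: the convergent 19/16 is closer to x than 63/53.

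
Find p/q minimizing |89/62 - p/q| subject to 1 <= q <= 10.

Expand x = 89/62 as a continued fraction with the Euclidean algorithm:
  89 = 1*62 + 27, so a_0 = 1.
  62 = 2*27 + 8, so a_1 = 2.
  27 = 3*8 + 3, so a_2 = 3.
  8 = 2*3 + 2, so a_3 = 2.
  3 = 1*2 + 1, so a_4 = 1.
  2 = 2*1 + 0, so a_5 = 2.
so x = [1; 2, 3, 2, 1, 2].
Convergents (p_i = a_i*p_{i-1} + p_{i-2}, q_i = a_i*q_{i-1} + q_{i-2} with p_{-2}=0, p_{-1}=1, q_{-2}=1, q_{-1}=0), until the denominator exceeds 10:
  i=0: a_0=1, p_0 = 1*1 + 0 = 1, q_0 = 1*0 + 1 = 1.
  i=1: a_1=2, p_1 = 2*1 + 1 = 3, q_1 = 2*1 + 0 = 2.
  i=2: a_2=3, p_2 = 3*3 + 1 = 10, q_2 = 3*2 + 1 = 7.
  i=3: a_3=2, p_3 = 2*10 + 3 = 23, q_3 = 2*7 + 2 = 16.
q_3 = 16 > 10, so the last convergent with denominator <= 10 is p_2/q_2 = 10/7.
The closest fraction with denominator <= 10 is either p_2/q_2 or the intermediate fraction (k*p_2 + p_1)/(k*q_2 + q_1) with the largest k >= 1 whose denominator stays <= 10; these approach x as k grows, and every other convergent or intermediate fraction in range is farther away.
Largest k: floor((10 - q_1)/q_2) = floor((10 - 2)/7) = 1.
That gives (1*10 + 3)/(1*7 + 2) = 13/9.
Compare the errors: |x - 10/7| = |89*7 - 10*62|/(62*7) = 3/434, and |x - 13/9| = |89*9 - 13*62|/(62*9) = 5/558.
Cross-multiplying, 3*558 = 1674 < 2170 = 5*434, so 3/434 is smaller: the convergent 10/7 is closer to x than 13/9.

10/7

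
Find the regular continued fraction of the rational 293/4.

[73; 4]

Run the Euclidean algorithm on 293 and 4; the successive quotients are the partial quotients a_0, a_1, ... (each step inverts the fractional part left over by the previous one):
  293 = 73*4 + 1, so a_0 = 73.
  4 = 4*1 + 0, so a_1 = 4.
The remainder reaches 0 after 2 divisions, so the expansion has 2 partial quotients, read off in order.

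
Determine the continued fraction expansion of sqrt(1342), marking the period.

Write x_i = (sqrt(1342) + m_i)/d_i with (m_0, d_0) = (0, 1). a_0 = floor(sqrt(1342)) = 36, since 36^2 = 1296 <= 1342 < 1369 = 37^2.
Iterate m_{i+1} = d_i*a_i - m_i, d_{i+1} = (1342 - m_{i+1}^2)/d_i, a_{i+1} = floor((a_0 + m_{i+1})/d_{i+1}):
  m_1 = 1*36 - 0 = 36, d_1 = (1342 - 36^2)/1 = 46/1 = 46, a_1 = floor((36 + 36)/46) = 1.
  m_2 = 46*1 - 36 = 10, d_2 = (1342 - 10^2)/46 = 1242/46 = 27, a_2 = floor((36 + 10)/27) = 1.
  m_3 = 27*1 - 10 = 17, d_3 = (1342 - 17^2)/27 = 1053/27 = 39, a_3 = floor((36 + 17)/39) = 1.
  m_4 = 39*1 - 17 = 22, d_4 = (1342 - 22^2)/39 = 858/39 = 22, a_4 = floor((36 + 22)/22) = 2.
  m_5 = 22*2 - 22 = 22, d_5 = (1342 - 22^2)/22 = 858/22 = 39, a_5 = floor((36 + 22)/39) = 1.
  m_6 = 39*1 - 22 = 17, d_6 = (1342 - 17^2)/39 = 1053/39 = 27, a_6 = floor((36 + 17)/27) = 1.
  m_7 = 27*1 - 17 = 10, d_7 = (1342 - 10^2)/27 = 1242/27 = 46, a_7 = floor((36 + 10)/46) = 1.
  m_8 = 46*1 - 10 = 36, d_8 = (1342 - 36^2)/46 = 46/46 = 1, a_8 = floor((36 + 36)/1) = 72.
  m_9 = 1*72 - 36 = 36, d_9 = (1342 - 36^2)/1 = 46/1 = 46: (m_9, d_9) = (m_1, d_1) = (36, 46), so from here the quotients repeat a_1, ..., a_8; the period length is 8.
Hence the expansion of sqrt(1342) is a_0 = 36 followed by the repeating block 1, 1, 1, 2, 1, 1, 1, 72 (period 8).

[36; (1, 1, 1, 2, 1, 1, 1, 72)]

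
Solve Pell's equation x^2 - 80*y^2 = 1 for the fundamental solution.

First expand sqrt(80) as a continued fraction. With x_i = (sqrt(80) + m_i)/d_i and (m_0, d_0) = (0, 1): a_0 = floor(sqrt(80)) = 8, since 8^2 = 64 <= 80 < 81 = 9^2.
Iterate m_{i+1} = d_i*a_i - m_i, d_{i+1} = (80 - m_{i+1}^2)/d_i, a_{i+1} = floor((a_0 + m_{i+1})/d_{i+1}):
  m_1 = 1*8 - 0 = 8, d_1 = (80 - 8^2)/1 = 16/1 = 16, a_1 = floor((8 + 8)/16) = 1.
  m_2 = 16*1 - 8 = 8, d_2 = (80 - 8^2)/16 = 16/16 = 1, a_2 = floor((8 + 8)/1) = 16.
  m_3 = 1*16 - 8 = 8, d_3 = (80 - 8^2)/1 = 16/1 = 16: (m_3, d_3) = (m_1, d_1) = (8, 16), so from here the quotients repeat a_1, a_2; the period length is 2.
So sqrt(80) = [8; (1, 16)] with period length k = 2.
k is even, so the fundamental solution of x^2 - 80y^2 = 1 is (p_{k-1}, q_{k-1}) = (p_1, q_1); compute convergents through index 1.
Convergents (p_i = a_i*p_{i-1} + p_{i-2}, q_i = a_i*q_{i-1} + q_{i-2} with p_{-2}=0, p_{-1}=1, q_{-2}=1, q_{-1}=0):
  i=0: a_0=8, p_0 = 8*1 + 0 = 8, q_0 = 8*0 + 1 = 1.
  i=1: a_1=1, p_1 = 1*8 + 1 = 9, q_1 = 1*1 + 0 = 1.
Check: 9^2 - 80*1^2 = 81 - 80 = 1, so (x, y) = (9, 1) solves the equation, and by the theorem it is the least positive solution.

(x, y) = (9, 1)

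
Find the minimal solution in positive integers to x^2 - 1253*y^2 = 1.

First expand sqrt(1253) as a continued fraction. With x_i = (sqrt(1253) + m_i)/d_i and (m_0, d_0) = (0, 1): a_0 = floor(sqrt(1253)) = 35, since 35^2 = 1225 <= 1253 < 1296 = 36^2.
Iterate m_{i+1} = d_i*a_i - m_i, d_{i+1} = (1253 - m_{i+1}^2)/d_i, a_{i+1} = floor((a_0 + m_{i+1})/d_{i+1}):
  m_1 = 1*35 - 0 = 35, d_1 = (1253 - 35^2)/1 = 28/1 = 28, a_1 = floor((35 + 35)/28) = 2.
  m_2 = 28*2 - 35 = 21, d_2 = (1253 - 21^2)/28 = 812/28 = 29, a_2 = floor((35 + 21)/29) = 1.
  m_3 = 29*1 - 21 = 8, d_3 = (1253 - 8^2)/29 = 1189/29 = 41, a_3 = floor((35 + 8)/41) = 1.
  m_4 = 41*1 - 8 = 33, d_4 = (1253 - 33^2)/41 = 164/41 = 4, a_4 = floor((35 + 33)/4) = 17.
  m_5 = 4*17 - 33 = 35, d_5 = (1253 - 35^2)/4 = 28/4 = 7, a_5 = floor((35 + 35)/7) = 10.
  m_6 = 7*10 - 35 = 35, d_6 = (1253 - 35^2)/7 = 28/7 = 4, a_6 = floor((35 + 35)/4) = 17.
  m_7 = 4*17 - 35 = 33, d_7 = (1253 - 33^2)/4 = 164/4 = 41, a_7 = floor((35 + 33)/41) = 1.
  m_8 = 41*1 - 33 = 8, d_8 = (1253 - 8^2)/41 = 1189/41 = 29, a_8 = floor((35 + 8)/29) = 1.
  m_9 = 29*1 - 8 = 21, d_9 = (1253 - 21^2)/29 = 812/29 = 28, a_9 = floor((35 + 21)/28) = 2.
  m_10 = 28*2 - 21 = 35, d_10 = (1253 - 35^2)/28 = 28/28 = 1, a_10 = floor((35 + 35)/1) = 70.
  m_11 = 1*70 - 35 = 35, d_11 = (1253 - 35^2)/1 = 28/1 = 28: (m_11, d_11) = (m_1, d_1) = (35, 28), so from here the quotients repeat a_1, ..., a_10; the period length is 10.
So sqrt(1253) = [35; (2, 1, 1, 17, 10, 17, 1, 1, 2, 70)] with period length k = 10.
k is even, so the fundamental solution of x^2 - 1253y^2 = 1 is (p_{k-1}, q_{k-1}) = (p_9, q_9); compute convergents through index 9.
Convergents (p_i = a_i*p_{i-1} + p_{i-2}, q_i = a_i*q_{i-1} + q_{i-2} with p_{-2}=0, p_{-1}=1, q_{-2}=1, q_{-1}=0):
  i=0: a_0=35, p_0 = 35*1 + 0 = 35, q_0 = 35*0 + 1 = 1.
  i=1: a_1=2, p_1 = 2*35 + 1 = 71, q_1 = 2*1 + 0 = 2.
  i=2: a_2=1, p_2 = 1*71 + 35 = 106, q_2 = 1*2 + 1 = 3.
  i=3: a_3=1, p_3 = 1*106 + 71 = 177, q_3 = 1*3 + 2 = 5.
  i=4: a_4=17, p_4 = 17*177 + 106 = 3115, q_4 = 17*5 + 3 = 88.
  i=5: a_5=10, p_5 = 10*3115 + 177 = 31327, q_5 = 10*88 + 5 = 885.
  i=6: a_6=17, p_6 = 17*31327 + 3115 = 535674, q_6 = 17*885 + 88 = 15133.
  i=7: a_7=1, p_7 = 1*535674 + 31327 = 567001, q_7 = 1*15133 + 885 = 16018.
  i=8: a_8=1, p_8 = 1*567001 + 535674 = 1102675, q_8 = 1*16018 + 15133 = 31151.
  i=9: a_9=2, p_9 = 2*1102675 + 567001 = 2772351, q_9 = 2*31151 + 16018 = 78320.
Check: 2772351^2 - 1253*78320^2 = 7685930067201 - 7685930067200 = 1, so (x, y) = (2772351, 78320) solves the equation, and by the theorem it is the least positive solution.

(x, y) = (2772351, 78320)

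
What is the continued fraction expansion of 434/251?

Run the Euclidean algorithm on 434 and 251; the successive quotients are the partial quotients a_0, a_1, ... (each step inverts the fractional part left over by the previous one):
  434 = 1*251 + 183, so a_0 = 1.
  251 = 1*183 + 68, so a_1 = 1.
  183 = 2*68 + 47, so a_2 = 2.
  68 = 1*47 + 21, so a_3 = 1.
  47 = 2*21 + 5, so a_4 = 2.
  21 = 4*5 + 1, so a_5 = 4.
  5 = 5*1 + 0, so a_6 = 5.
The remainder reaches 0 after 7 divisions, so the expansion has 7 partial quotients, read off in order.

[1; 1, 2, 1, 2, 4, 5]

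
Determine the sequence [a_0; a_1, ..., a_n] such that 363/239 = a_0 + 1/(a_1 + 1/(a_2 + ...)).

[1; 1, 1, 12, 1, 3, 2]

Run the Euclidean algorithm on 363 and 239; the successive quotients are the partial quotients a_0, a_1, ... (each step inverts the fractional part left over by the previous one):
  363 = 1*239 + 124, so a_0 = 1.
  239 = 1*124 + 115, so a_1 = 1.
  124 = 1*115 + 9, so a_2 = 1.
  115 = 12*9 + 7, so a_3 = 12.
  9 = 1*7 + 2, so a_4 = 1.
  7 = 3*2 + 1, so a_5 = 3.
  2 = 2*1 + 0, so a_6 = 2.
The remainder reaches 0 after 7 divisions, so the expansion has 7 partial quotients, read off in order.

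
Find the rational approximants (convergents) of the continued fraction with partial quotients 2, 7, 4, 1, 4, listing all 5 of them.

Using the convergent recurrence p_i = a_i*p_{i-1} + p_{i-2}, q_i = a_i*q_{i-1} + q_{i-2} with p_{-2}=0, p_{-1}=1, q_{-2}=1, q_{-1}=0:
  i=0: a_0=2, p_0 = 2*1 + 0 = 2, q_0 = 2*0 + 1 = 1.
  i=1: a_1=7, p_1 = 7*2 + 1 = 15, q_1 = 7*1 + 0 = 7.
  i=2: a_2=4, p_2 = 4*15 + 2 = 62, q_2 = 4*7 + 1 = 29.
  i=3: a_3=1, p_3 = 1*62 + 15 = 77, q_3 = 1*29 + 7 = 36.
  i=4: a_4=4, p_4 = 4*77 + 62 = 370, q_4 = 4*36 + 29 = 173.

2/1, 15/7, 62/29, 77/36, 370/173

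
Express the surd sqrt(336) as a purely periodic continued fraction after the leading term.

[18; (3, 36)]

Write x_i = (sqrt(336) + m_i)/d_i with (m_0, d_0) = (0, 1). a_0 = floor(sqrt(336)) = 18, since 18^2 = 324 <= 336 < 361 = 19^2.
Iterate m_{i+1} = d_i*a_i - m_i, d_{i+1} = (336 - m_{i+1}^2)/d_i, a_{i+1} = floor((a_0 + m_{i+1})/d_{i+1}):
  m_1 = 1*18 - 0 = 18, d_1 = (336 - 18^2)/1 = 12/1 = 12, a_1 = floor((18 + 18)/12) = 3.
  m_2 = 12*3 - 18 = 18, d_2 = (336 - 18^2)/12 = 12/12 = 1, a_2 = floor((18 + 18)/1) = 36.
  m_3 = 1*36 - 18 = 18, d_3 = (336 - 18^2)/1 = 12/1 = 12: (m_3, d_3) = (m_1, d_1) = (18, 12), so from here the quotients repeat a_1, a_2; the period length is 2.
Hence the expansion of sqrt(336) is a_0 = 18 followed by the repeating block 3, 36 (period 2).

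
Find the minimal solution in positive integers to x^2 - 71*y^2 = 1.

First expand sqrt(71) as a continued fraction. With x_i = (sqrt(71) + m_i)/d_i and (m_0, d_0) = (0, 1): a_0 = floor(sqrt(71)) = 8, since 8^2 = 64 <= 71 < 81 = 9^2.
Iterate m_{i+1} = d_i*a_i - m_i, d_{i+1} = (71 - m_{i+1}^2)/d_i, a_{i+1} = floor((a_0 + m_{i+1})/d_{i+1}):
  m_1 = 1*8 - 0 = 8, d_1 = (71 - 8^2)/1 = 7/1 = 7, a_1 = floor((8 + 8)/7) = 2.
  m_2 = 7*2 - 8 = 6, d_2 = (71 - 6^2)/7 = 35/7 = 5, a_2 = floor((8 + 6)/5) = 2.
  m_3 = 5*2 - 6 = 4, d_3 = (71 - 4^2)/5 = 55/5 = 11, a_3 = floor((8 + 4)/11) = 1.
  m_4 = 11*1 - 4 = 7, d_4 = (71 - 7^2)/11 = 22/11 = 2, a_4 = floor((8 + 7)/2) = 7.
  m_5 = 2*7 - 7 = 7, d_5 = (71 - 7^2)/2 = 22/2 = 11, a_5 = floor((8 + 7)/11) = 1.
  m_6 = 11*1 - 7 = 4, d_6 = (71 - 4^2)/11 = 55/11 = 5, a_6 = floor((8 + 4)/5) = 2.
  m_7 = 5*2 - 4 = 6, d_7 = (71 - 6^2)/5 = 35/5 = 7, a_7 = floor((8 + 6)/7) = 2.
  m_8 = 7*2 - 6 = 8, d_8 = (71 - 8^2)/7 = 7/7 = 1, a_8 = floor((8 + 8)/1) = 16.
  m_9 = 1*16 - 8 = 8, d_9 = (71 - 8^2)/1 = 7/1 = 7: (m_9, d_9) = (m_1, d_1) = (8, 7), so from here the quotients repeat a_1, ..., a_8; the period length is 8.
So sqrt(71) = [8; (2, 2, 1, 7, 1, 2, 2, 16)] with period length k = 8.
k is even, so the fundamental solution of x^2 - 71y^2 = 1 is (p_{k-1}, q_{k-1}) = (p_7, q_7); compute convergents through index 7.
Convergents (p_i = a_i*p_{i-1} + p_{i-2}, q_i = a_i*q_{i-1} + q_{i-2} with p_{-2}=0, p_{-1}=1, q_{-2}=1, q_{-1}=0):
  i=0: a_0=8, p_0 = 8*1 + 0 = 8, q_0 = 8*0 + 1 = 1.
  i=1: a_1=2, p_1 = 2*8 + 1 = 17, q_1 = 2*1 + 0 = 2.
  i=2: a_2=2, p_2 = 2*17 + 8 = 42, q_2 = 2*2 + 1 = 5.
  i=3: a_3=1, p_3 = 1*42 + 17 = 59, q_3 = 1*5 + 2 = 7.
  i=4: a_4=7, p_4 = 7*59 + 42 = 455, q_4 = 7*7 + 5 = 54.
  i=5: a_5=1, p_5 = 1*455 + 59 = 514, q_5 = 1*54 + 7 = 61.
  i=6: a_6=2, p_6 = 2*514 + 455 = 1483, q_6 = 2*61 + 54 = 176.
  i=7: a_7=2, p_7 = 2*1483 + 514 = 3480, q_7 = 2*176 + 61 = 413.
Check: 3480^2 - 71*413^2 = 12110400 - 12110399 = 1, so (x, y) = (3480, 413) solves the equation, and by the theorem it is the least positive solution.

(x, y) = (3480, 413)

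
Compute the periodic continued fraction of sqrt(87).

[9; (3, 18)]

Write x_i = (sqrt(87) + m_i)/d_i with (m_0, d_0) = (0, 1). a_0 = floor(sqrt(87)) = 9, since 9^2 = 81 <= 87 < 100 = 10^2.
Iterate m_{i+1} = d_i*a_i - m_i, d_{i+1} = (87 - m_{i+1}^2)/d_i, a_{i+1} = floor((a_0 + m_{i+1})/d_{i+1}):
  m_1 = 1*9 - 0 = 9, d_1 = (87 - 9^2)/1 = 6/1 = 6, a_1 = floor((9 + 9)/6) = 3.
  m_2 = 6*3 - 9 = 9, d_2 = (87 - 9^2)/6 = 6/6 = 1, a_2 = floor((9 + 9)/1) = 18.
  m_3 = 1*18 - 9 = 9, d_3 = (87 - 9^2)/1 = 6/1 = 6: (m_3, d_3) = (m_1, d_1) = (9, 6), so from here the quotients repeat a_1, a_2; the period length is 2.
Hence the expansion of sqrt(87) is a_0 = 9 followed by the repeating block 3, 18 (period 2).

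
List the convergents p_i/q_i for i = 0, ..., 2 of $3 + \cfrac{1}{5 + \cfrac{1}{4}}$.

3/1, 16/5, 67/21

Using the convergent recurrence p_i = a_i*p_{i-1} + p_{i-2}, q_i = a_i*q_{i-1} + q_{i-2} with p_{-2}=0, p_{-1}=1, q_{-2}=1, q_{-1}=0:
  i=0: a_0=3, p_0 = 3*1 + 0 = 3, q_0 = 3*0 + 1 = 1.
  i=1: a_1=5, p_1 = 5*3 + 1 = 16, q_1 = 5*1 + 0 = 5.
  i=2: a_2=4, p_2 = 4*16 + 3 = 67, q_2 = 4*5 + 1 = 21.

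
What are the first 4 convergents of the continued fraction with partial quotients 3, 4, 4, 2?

3/1, 13/4, 55/17, 123/38

Using the convergent recurrence p_i = a_i*p_{i-1} + p_{i-2}, q_i = a_i*q_{i-1} + q_{i-2} with p_{-2}=0, p_{-1}=1, q_{-2}=1, q_{-1}=0:
  i=0: a_0=3, p_0 = 3*1 + 0 = 3, q_0 = 3*0 + 1 = 1.
  i=1: a_1=4, p_1 = 4*3 + 1 = 13, q_1 = 4*1 + 0 = 4.
  i=2: a_2=4, p_2 = 4*13 + 3 = 55, q_2 = 4*4 + 1 = 17.
  i=3: a_3=2, p_3 = 2*55 + 13 = 123, q_3 = 2*17 + 4 = 38.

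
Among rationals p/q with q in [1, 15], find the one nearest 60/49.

11/9

Expand x = 60/49 as a continued fraction with the Euclidean algorithm:
  60 = 1*49 + 11, so a_0 = 1.
  49 = 4*11 + 5, so a_1 = 4.
  11 = 2*5 + 1, so a_2 = 2.
  5 = 5*1 + 0, so a_3 = 5.
so x = [1; 4, 2, 5].
Convergents (p_i = a_i*p_{i-1} + p_{i-2}, q_i = a_i*q_{i-1} + q_{i-2} with p_{-2}=0, p_{-1}=1, q_{-2}=1, q_{-1}=0), until the denominator exceeds 15:
  i=0: a_0=1, p_0 = 1*1 + 0 = 1, q_0 = 1*0 + 1 = 1.
  i=1: a_1=4, p_1 = 4*1 + 1 = 5, q_1 = 4*1 + 0 = 4.
  i=2: a_2=2, p_2 = 2*5 + 1 = 11, q_2 = 2*4 + 1 = 9.
  i=3: a_3=5, p_3 = 5*11 + 5 = 60, q_3 = 5*9 + 4 = 49.
q_3 = 49 > 15, so the last convergent with denominator <= 15 is p_2/q_2 = 11/9.
The closest fraction with denominator <= 15 is either p_2/q_2 or the intermediate fraction (k*p_2 + p_1)/(k*q_2 + q_1) with the largest k >= 1 whose denominator stays <= 15; these approach x as k grows, and every other convergent or intermediate fraction in range is farther away.
Largest k: floor((15 - q_1)/q_2) = floor((15 - 4)/9) = 1.
That gives (1*11 + 5)/(1*9 + 4) = 16/13.
Compare the errors: |x - 11/9| = |60*9 - 11*49|/(49*9) = 1/441, and |x - 16/13| = |60*13 - 16*49|/(49*13) = 4/637.
Cross-multiplying, 1*637 = 637 < 1764 = 4*441, so 1/441 is smaller: the convergent 11/9 is closer to x than 16/13.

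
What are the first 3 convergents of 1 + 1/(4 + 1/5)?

Using the convergent recurrence p_i = a_i*p_{i-1} + p_{i-2}, q_i = a_i*q_{i-1} + q_{i-2} with p_{-2}=0, p_{-1}=1, q_{-2}=1, q_{-1}=0:
  i=0: a_0=1, p_0 = 1*1 + 0 = 1, q_0 = 1*0 + 1 = 1.
  i=1: a_1=4, p_1 = 4*1 + 1 = 5, q_1 = 4*1 + 0 = 4.
  i=2: a_2=5, p_2 = 5*5 + 1 = 26, q_2 = 5*4 + 1 = 21.

1/1, 5/4, 26/21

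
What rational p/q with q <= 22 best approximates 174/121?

Expand x = 174/121 as a continued fraction with the Euclidean algorithm:
  174 = 1*121 + 53, so a_0 = 1.
  121 = 2*53 + 15, so a_1 = 2.
  53 = 3*15 + 8, so a_2 = 3.
  15 = 1*8 + 7, so a_3 = 1.
  8 = 1*7 + 1, so a_4 = 1.
  7 = 7*1 + 0, so a_5 = 7.
so x = [1; 2, 3, 1, 1, 7].
Convergents (p_i = a_i*p_{i-1} + p_{i-2}, q_i = a_i*q_{i-1} + q_{i-2} with p_{-2}=0, p_{-1}=1, q_{-2}=1, q_{-1}=0), until the denominator exceeds 22:
  i=0: a_0=1, p_0 = 1*1 + 0 = 1, q_0 = 1*0 + 1 = 1.
  i=1: a_1=2, p_1 = 2*1 + 1 = 3, q_1 = 2*1 + 0 = 2.
  i=2: a_2=3, p_2 = 3*3 + 1 = 10, q_2 = 3*2 + 1 = 7.
  i=3: a_3=1, p_3 = 1*10 + 3 = 13, q_3 = 1*7 + 2 = 9.
  i=4: a_4=1, p_4 = 1*13 + 10 = 23, q_4 = 1*9 + 7 = 16.
  i=5: a_5=7, p_5 = 7*23 + 13 = 174, q_5 = 7*16 + 9 = 121.
q_5 = 121 > 22, so the last convergent with denominator <= 22 is p_4/q_4 = 23/16.
The closest fraction with denominator <= 22 is either p_4/q_4 or the intermediate fraction (k*p_4 + p_3)/(k*q_4 + q_3) with the largest k >= 1 whose denominator stays <= 22; these approach x as k grows, and every other convergent or intermediate fraction in range is farther away.
Largest k: floor((22 - q_3)/q_4) = floor((22 - 9)/16) = 0.
Since k = 0, no intermediate fraction beyond p_4/q_4 has denominator <= 22, so the convergent 23/16 is the closest (its error is |174*16 - 23*121|/(121*16) = 1/1936).

23/16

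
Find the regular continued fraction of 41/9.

[4; 1, 1, 4]

Run the Euclidean algorithm on 41 and 9; the successive quotients are the partial quotients a_0, a_1, ... (each step inverts the fractional part left over by the previous one):
  41 = 4*9 + 5, so a_0 = 4.
  9 = 1*5 + 4, so a_1 = 1.
  5 = 1*4 + 1, so a_2 = 1.
  4 = 4*1 + 0, so a_3 = 4.
The remainder reaches 0 after 4 divisions, so the expansion has 4 partial quotients, read off in order.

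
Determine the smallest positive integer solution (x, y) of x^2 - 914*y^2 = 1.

(x, y) = (62563299, 2069410)

First expand sqrt(914) as a continued fraction. With x_i = (sqrt(914) + m_i)/d_i and (m_0, d_0) = (0, 1): a_0 = floor(sqrt(914)) = 30, since 30^2 = 900 <= 914 < 961 = 31^2.
Iterate m_{i+1} = d_i*a_i - m_i, d_{i+1} = (914 - m_{i+1}^2)/d_i, a_{i+1} = floor((a_0 + m_{i+1})/d_{i+1}):
  m_1 = 1*30 - 0 = 30, d_1 = (914 - 30^2)/1 = 14/1 = 14, a_1 = floor((30 + 30)/14) = 4.
  m_2 = 14*4 - 30 = 26, d_2 = (914 - 26^2)/14 = 238/14 = 17, a_2 = floor((30 + 26)/17) = 3.
  m_3 = 17*3 - 26 = 25, d_3 = (914 - 25^2)/17 = 289/17 = 17, a_3 = floor((30 + 25)/17) = 3.
  m_4 = 17*3 - 25 = 26, d_4 = (914 - 26^2)/17 = 238/17 = 14, a_4 = floor((30 + 26)/14) = 4.
  m_5 = 14*4 - 26 = 30, d_5 = (914 - 30^2)/14 = 14/14 = 1, a_5 = floor((30 + 30)/1) = 60.
  m_6 = 1*60 - 30 = 30, d_6 = (914 - 30^2)/1 = 14/1 = 14: (m_6, d_6) = (m_1, d_1) = (30, 14), so from here the quotients repeat a_1, ..., a_5; the period length is 5.
So sqrt(914) = [30; (4, 3, 3, 4, 60)] with period length k = 5.
k is odd, so (p_{k-1}, q_{k-1}) only solves x^2 - 914y^2 = -1 and the fundamental solution of x^2 - 914y^2 = 1 is (p_{2k-1}, q_{2k-1}) = (p_9, q_9); compute convergents through index 9, running through the period twice.
Convergents (p_i = a_i*p_{i-1} + p_{i-2}, q_i = a_i*q_{i-1} + q_{i-2} with p_{-2}=0, p_{-1}=1, q_{-2}=1, q_{-1}=0):
  i=0: a_0=30, p_0 = 30*1 + 0 = 30, q_0 = 30*0 + 1 = 1.
  i=1: a_1=4, p_1 = 4*30 + 1 = 121, q_1 = 4*1 + 0 = 4.
  i=2: a_2=3, p_2 = 3*121 + 30 = 393, q_2 = 3*4 + 1 = 13.
  i=3: a_3=3, p_3 = 3*393 + 121 = 1300, q_3 = 3*13 + 4 = 43.
  i=4: a_4=4, p_4 = 4*1300 + 393 = 5593, q_4 = 4*43 + 13 = 185.
  i=5: a_5=60, p_5 = 60*5593 + 1300 = 336880, q_5 = 60*185 + 43 = 11143.
  i=6: a_6=4, p_6 = 4*336880 + 5593 = 1353113, q_6 = 4*11143 + 185 = 44757.
  i=7: a_7=3, p_7 = 3*1353113 + 336880 = 4396219, q_7 = 3*44757 + 11143 = 145414.
  i=8: a_8=3, p_8 = 3*4396219 + 1353113 = 14541770, q_8 = 3*145414 + 44757 = 480999.
  i=9: a_9=4, p_9 = 4*14541770 + 4396219 = 62563299, q_9 = 4*480999 + 145414 = 2069410.
Indeed p_4^2 - 914*q_4^2 = 31281649 - 31281650 = -1, not +1.
Check: 62563299^2 - 914*2069410^2 = 3914166381763401 - 3914166381763400 = 1, so (x, y) = (62563299, 2069410) solves the equation, and by the theorem it is the least positive solution.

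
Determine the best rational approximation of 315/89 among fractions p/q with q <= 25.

46/13

Expand x = 315/89 as a continued fraction with the Euclidean algorithm:
  315 = 3*89 + 48, so a_0 = 3.
  89 = 1*48 + 41, so a_1 = 1.
  48 = 1*41 + 7, so a_2 = 1.
  41 = 5*7 + 6, so a_3 = 5.
  7 = 1*6 + 1, so a_4 = 1.
  6 = 6*1 + 0, so a_5 = 6.
so x = [3; 1, 1, 5, 1, 6].
Convergents (p_i = a_i*p_{i-1} + p_{i-2}, q_i = a_i*q_{i-1} + q_{i-2} with p_{-2}=0, p_{-1}=1, q_{-2}=1, q_{-1}=0), until the denominator exceeds 25:
  i=0: a_0=3, p_0 = 3*1 + 0 = 3, q_0 = 3*0 + 1 = 1.
  i=1: a_1=1, p_1 = 1*3 + 1 = 4, q_1 = 1*1 + 0 = 1.
  i=2: a_2=1, p_2 = 1*4 + 3 = 7, q_2 = 1*1 + 1 = 2.
  i=3: a_3=5, p_3 = 5*7 + 4 = 39, q_3 = 5*2 + 1 = 11.
  i=4: a_4=1, p_4 = 1*39 + 7 = 46, q_4 = 1*11 + 2 = 13.
  i=5: a_5=6, p_5 = 6*46 + 39 = 315, q_5 = 6*13 + 11 = 89.
q_5 = 89 > 25, so the last convergent with denominator <= 25 is p_4/q_4 = 46/13.
The closest fraction with denominator <= 25 is either p_4/q_4 or the intermediate fraction (k*p_4 + p_3)/(k*q_4 + q_3) with the largest k >= 1 whose denominator stays <= 25; these approach x as k grows, and every other convergent or intermediate fraction in range is farther away.
Largest k: floor((25 - q_3)/q_4) = floor((25 - 11)/13) = 1.
That gives (1*46 + 39)/(1*13 + 11) = 85/24.
Compare the errors: |x - 46/13| = |315*13 - 46*89|/(89*13) = 1/1157, and |x - 85/24| = |315*24 - 85*89|/(89*24) = 5/2136.
Cross-multiplying, 1*2136 = 2136 < 5785 = 5*1157, so 1/1157 is smaller: the convergent 46/13 is closer to x than 85/24.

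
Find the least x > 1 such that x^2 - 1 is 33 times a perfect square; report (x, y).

First expand sqrt(33) as a continued fraction. With x_i = (sqrt(33) + m_i)/d_i and (m_0, d_0) = (0, 1): a_0 = floor(sqrt(33)) = 5, since 5^2 = 25 <= 33 < 36 = 6^2.
Iterate m_{i+1} = d_i*a_i - m_i, d_{i+1} = (33 - m_{i+1}^2)/d_i, a_{i+1} = floor((a_0 + m_{i+1})/d_{i+1}):
  m_1 = 1*5 - 0 = 5, d_1 = (33 - 5^2)/1 = 8/1 = 8, a_1 = floor((5 + 5)/8) = 1.
  m_2 = 8*1 - 5 = 3, d_2 = (33 - 3^2)/8 = 24/8 = 3, a_2 = floor((5 + 3)/3) = 2.
  m_3 = 3*2 - 3 = 3, d_3 = (33 - 3^2)/3 = 24/3 = 8, a_3 = floor((5 + 3)/8) = 1.
  m_4 = 8*1 - 3 = 5, d_4 = (33 - 5^2)/8 = 8/8 = 1, a_4 = floor((5 + 5)/1) = 10.
  m_5 = 1*10 - 5 = 5, d_5 = (33 - 5^2)/1 = 8/1 = 8: (m_5, d_5) = (m_1, d_1) = (5, 8), so from here the quotients repeat a_1, ..., a_4; the period length is 4.
So sqrt(33) = [5; (1, 2, 1, 10)] with period length k = 4.
k is even, so the fundamental solution of x^2 - 33y^2 = 1 is (p_{k-1}, q_{k-1}) = (p_3, q_3); compute convergents through index 3.
Convergents (p_i = a_i*p_{i-1} + p_{i-2}, q_i = a_i*q_{i-1} + q_{i-2} with p_{-2}=0, p_{-1}=1, q_{-2}=1, q_{-1}=0):
  i=0: a_0=5, p_0 = 5*1 + 0 = 5, q_0 = 5*0 + 1 = 1.
  i=1: a_1=1, p_1 = 1*5 + 1 = 6, q_1 = 1*1 + 0 = 1.
  i=2: a_2=2, p_2 = 2*6 + 5 = 17, q_2 = 2*1 + 1 = 3.
  i=3: a_3=1, p_3 = 1*17 + 6 = 23, q_3 = 1*3 + 1 = 4.
Check: 23^2 - 33*4^2 = 529 - 528 = 1, so (x, y) = (23, 4) solves the equation, and by the theorem it is the least positive solution.

(x, y) = (23, 4)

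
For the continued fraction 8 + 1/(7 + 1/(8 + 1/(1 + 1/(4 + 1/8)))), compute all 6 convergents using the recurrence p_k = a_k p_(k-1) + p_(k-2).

8/1, 57/7, 464/57, 521/64, 2548/313, 20905/2568

Using the convergent recurrence p_i = a_i*p_{i-1} + p_{i-2}, q_i = a_i*q_{i-1} + q_{i-2} with p_{-2}=0, p_{-1}=1, q_{-2}=1, q_{-1}=0:
  i=0: a_0=8, p_0 = 8*1 + 0 = 8, q_0 = 8*0 + 1 = 1.
  i=1: a_1=7, p_1 = 7*8 + 1 = 57, q_1 = 7*1 + 0 = 7.
  i=2: a_2=8, p_2 = 8*57 + 8 = 464, q_2 = 8*7 + 1 = 57.
  i=3: a_3=1, p_3 = 1*464 + 57 = 521, q_3 = 1*57 + 7 = 64.
  i=4: a_4=4, p_4 = 4*521 + 464 = 2548, q_4 = 4*64 + 57 = 313.
  i=5: a_5=8, p_5 = 8*2548 + 521 = 20905, q_5 = 8*313 + 64 = 2568.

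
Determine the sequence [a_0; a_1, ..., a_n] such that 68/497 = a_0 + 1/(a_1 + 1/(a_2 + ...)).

[0; 7, 3, 4, 5]

Run the Euclidean algorithm on 68 and 497; the successive quotients are the partial quotients a_0, a_1, ... (each step inverts the fractional part left over by the previous one):
  68 = 0*497 + 68, so a_0 = 0.
  497 = 7*68 + 21, so a_1 = 7.
  68 = 3*21 + 5, so a_2 = 3.
  21 = 4*5 + 1, so a_3 = 4.
  5 = 5*1 + 0, so a_4 = 5.
The remainder reaches 0 after 5 divisions, so the expansion has 5 partial quotients, read off in order.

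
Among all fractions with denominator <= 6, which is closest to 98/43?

9/4

Expand x = 98/43 as a continued fraction with the Euclidean algorithm:
  98 = 2*43 + 12, so a_0 = 2.
  43 = 3*12 + 7, so a_1 = 3.
  12 = 1*7 + 5, so a_2 = 1.
  7 = 1*5 + 2, so a_3 = 1.
  5 = 2*2 + 1, so a_4 = 2.
  2 = 2*1 + 0, so a_5 = 2.
so x = [2; 3, 1, 1, 2, 2].
Convergents (p_i = a_i*p_{i-1} + p_{i-2}, q_i = a_i*q_{i-1} + q_{i-2} with p_{-2}=0, p_{-1}=1, q_{-2}=1, q_{-1}=0), until the denominator exceeds 6:
  i=0: a_0=2, p_0 = 2*1 + 0 = 2, q_0 = 2*0 + 1 = 1.
  i=1: a_1=3, p_1 = 3*2 + 1 = 7, q_1 = 3*1 + 0 = 3.
  i=2: a_2=1, p_2 = 1*7 + 2 = 9, q_2 = 1*3 + 1 = 4.
  i=3: a_3=1, p_3 = 1*9 + 7 = 16, q_3 = 1*4 + 3 = 7.
q_3 = 7 > 6, so the last convergent with denominator <= 6 is p_2/q_2 = 9/4.
The closest fraction with denominator <= 6 is either p_2/q_2 or the intermediate fraction (k*p_2 + p_1)/(k*q_2 + q_1) with the largest k >= 1 whose denominator stays <= 6; these approach x as k grows, and every other convergent or intermediate fraction in range is farther away.
Largest k: floor((6 - q_1)/q_2) = floor((6 - 3)/4) = 0.
Since k = 0, no intermediate fraction beyond p_2/q_2 has denominator <= 6, so the convergent 9/4 is the closest (its error is |98*4 - 9*43|/(43*4) = 5/172).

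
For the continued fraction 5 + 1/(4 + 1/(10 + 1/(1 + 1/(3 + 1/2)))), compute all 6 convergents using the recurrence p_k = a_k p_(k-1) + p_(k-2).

5/1, 21/4, 215/41, 236/45, 923/176, 2082/397

Using the convergent recurrence p_i = a_i*p_{i-1} + p_{i-2}, q_i = a_i*q_{i-1} + q_{i-2} with p_{-2}=0, p_{-1}=1, q_{-2}=1, q_{-1}=0:
  i=0: a_0=5, p_0 = 5*1 + 0 = 5, q_0 = 5*0 + 1 = 1.
  i=1: a_1=4, p_1 = 4*5 + 1 = 21, q_1 = 4*1 + 0 = 4.
  i=2: a_2=10, p_2 = 10*21 + 5 = 215, q_2 = 10*4 + 1 = 41.
  i=3: a_3=1, p_3 = 1*215 + 21 = 236, q_3 = 1*41 + 4 = 45.
  i=4: a_4=3, p_4 = 3*236 + 215 = 923, q_4 = 3*45 + 41 = 176.
  i=5: a_5=2, p_5 = 2*923 + 236 = 2082, q_5 = 2*176 + 45 = 397.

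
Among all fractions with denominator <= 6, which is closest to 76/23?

10/3

Expand x = 76/23 as a continued fraction with the Euclidean algorithm:
  76 = 3*23 + 7, so a_0 = 3.
  23 = 3*7 + 2, so a_1 = 3.
  7 = 3*2 + 1, so a_2 = 3.
  2 = 2*1 + 0, so a_3 = 2.
so x = [3; 3, 3, 2].
Convergents (p_i = a_i*p_{i-1} + p_{i-2}, q_i = a_i*q_{i-1} + q_{i-2} with p_{-2}=0, p_{-1}=1, q_{-2}=1, q_{-1}=0), until the denominator exceeds 6:
  i=0: a_0=3, p_0 = 3*1 + 0 = 3, q_0 = 3*0 + 1 = 1.
  i=1: a_1=3, p_1 = 3*3 + 1 = 10, q_1 = 3*1 + 0 = 3.
  i=2: a_2=3, p_2 = 3*10 + 3 = 33, q_2 = 3*3 + 1 = 10.
q_2 = 10 > 6, so the last convergent with denominator <= 6 is p_1/q_1 = 10/3.
The closest fraction with denominator <= 6 is either p_1/q_1 or the intermediate fraction (k*p_1 + p_0)/(k*q_1 + q_0) with the largest k >= 1 whose denominator stays <= 6; these approach x as k grows, and every other convergent or intermediate fraction in range is farther away.
Largest k: floor((6 - q_0)/q_1) = floor((6 - 1)/3) = 1.
That gives (1*10 + 3)/(1*3 + 1) = 13/4.
Compare the errors: |x - 10/3| = |76*3 - 10*23|/(23*3) = 2/69, and |x - 13/4| = |76*4 - 13*23|/(23*4) = 5/92.
Cross-multiplying, 2*92 = 184 < 345 = 5*69, so 2/69 is smaller: the convergent 10/3 is closer to x than 13/4.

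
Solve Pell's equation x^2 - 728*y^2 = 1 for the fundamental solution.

(x, y) = (27, 1)

First expand sqrt(728) as a continued fraction. With x_i = (sqrt(728) + m_i)/d_i and (m_0, d_0) = (0, 1): a_0 = floor(sqrt(728)) = 26, since 26^2 = 676 <= 728 < 729 = 27^2.
Iterate m_{i+1} = d_i*a_i - m_i, d_{i+1} = (728 - m_{i+1}^2)/d_i, a_{i+1} = floor((a_0 + m_{i+1})/d_{i+1}):
  m_1 = 1*26 - 0 = 26, d_1 = (728 - 26^2)/1 = 52/1 = 52, a_1 = floor((26 + 26)/52) = 1.
  m_2 = 52*1 - 26 = 26, d_2 = (728 - 26^2)/52 = 52/52 = 1, a_2 = floor((26 + 26)/1) = 52.
  m_3 = 1*52 - 26 = 26, d_3 = (728 - 26^2)/1 = 52/1 = 52: (m_3, d_3) = (m_1, d_1) = (26, 52), so from here the quotients repeat a_1, a_2; the period length is 2.
So sqrt(728) = [26; (1, 52)] with period length k = 2.
k is even, so the fundamental solution of x^2 - 728y^2 = 1 is (p_{k-1}, q_{k-1}) = (p_1, q_1); compute convergents through index 1.
Convergents (p_i = a_i*p_{i-1} + p_{i-2}, q_i = a_i*q_{i-1} + q_{i-2} with p_{-2}=0, p_{-1}=1, q_{-2}=1, q_{-1}=0):
  i=0: a_0=26, p_0 = 26*1 + 0 = 26, q_0 = 26*0 + 1 = 1.
  i=1: a_1=1, p_1 = 1*26 + 1 = 27, q_1 = 1*1 + 0 = 1.
Check: 27^2 - 728*1^2 = 729 - 728 = 1, so (x, y) = (27, 1) solves the equation, and by the theorem it is the least positive solution.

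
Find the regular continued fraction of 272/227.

[1; 5, 22, 2]

Run the Euclidean algorithm on 272 and 227; the successive quotients are the partial quotients a_0, a_1, ... (each step inverts the fractional part left over by the previous one):
  272 = 1*227 + 45, so a_0 = 1.
  227 = 5*45 + 2, so a_1 = 5.
  45 = 22*2 + 1, so a_2 = 22.
  2 = 2*1 + 0, so a_3 = 2.
The remainder reaches 0 after 4 divisions, so the expansion has 4 partial quotients, read off in order.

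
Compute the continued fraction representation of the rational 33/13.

[2; 1, 1, 6]

Run the Euclidean algorithm on 33 and 13; the successive quotients are the partial quotients a_0, a_1, ... (each step inverts the fractional part left over by the previous one):
  33 = 2*13 + 7, so a_0 = 2.
  13 = 1*7 + 6, so a_1 = 1.
  7 = 1*6 + 1, so a_2 = 1.
  6 = 6*1 + 0, so a_3 = 6.
The remainder reaches 0 after 4 divisions, so the expansion has 4 partial quotients, read off in order.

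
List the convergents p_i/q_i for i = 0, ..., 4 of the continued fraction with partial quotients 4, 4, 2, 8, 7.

4/1, 17/4, 38/9, 321/76, 2285/541

Using the convergent recurrence p_i = a_i*p_{i-1} + p_{i-2}, q_i = a_i*q_{i-1} + q_{i-2} with p_{-2}=0, p_{-1}=1, q_{-2}=1, q_{-1}=0:
  i=0: a_0=4, p_0 = 4*1 + 0 = 4, q_0 = 4*0 + 1 = 1.
  i=1: a_1=4, p_1 = 4*4 + 1 = 17, q_1 = 4*1 + 0 = 4.
  i=2: a_2=2, p_2 = 2*17 + 4 = 38, q_2 = 2*4 + 1 = 9.
  i=3: a_3=8, p_3 = 8*38 + 17 = 321, q_3 = 8*9 + 4 = 76.
  i=4: a_4=7, p_4 = 7*321 + 38 = 2285, q_4 = 7*76 + 9 = 541.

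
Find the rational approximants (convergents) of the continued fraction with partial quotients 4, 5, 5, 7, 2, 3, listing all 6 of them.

4/1, 21/5, 109/26, 784/187, 1677/400, 5815/1387

Using the convergent recurrence p_i = a_i*p_{i-1} + p_{i-2}, q_i = a_i*q_{i-1} + q_{i-2} with p_{-2}=0, p_{-1}=1, q_{-2}=1, q_{-1}=0:
  i=0: a_0=4, p_0 = 4*1 + 0 = 4, q_0 = 4*0 + 1 = 1.
  i=1: a_1=5, p_1 = 5*4 + 1 = 21, q_1 = 5*1 + 0 = 5.
  i=2: a_2=5, p_2 = 5*21 + 4 = 109, q_2 = 5*5 + 1 = 26.
  i=3: a_3=7, p_3 = 7*109 + 21 = 784, q_3 = 7*26 + 5 = 187.
  i=4: a_4=2, p_4 = 2*784 + 109 = 1677, q_4 = 2*187 + 26 = 400.
  i=5: a_5=3, p_5 = 3*1677 + 784 = 5815, q_5 = 3*400 + 187 = 1387.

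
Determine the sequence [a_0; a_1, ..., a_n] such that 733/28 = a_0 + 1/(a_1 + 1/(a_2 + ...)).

Run the Euclidean algorithm on 733 and 28; the successive quotients are the partial quotients a_0, a_1, ... (each step inverts the fractional part left over by the previous one):
  733 = 26*28 + 5, so a_0 = 26.
  28 = 5*5 + 3, so a_1 = 5.
  5 = 1*3 + 2, so a_2 = 1.
  3 = 1*2 + 1, so a_3 = 1.
  2 = 2*1 + 0, so a_4 = 2.
The remainder reaches 0 after 5 divisions, so the expansion has 5 partial quotients, read off in order.

[26; 5, 1, 1, 2]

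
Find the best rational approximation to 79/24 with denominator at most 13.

23/7

Expand x = 79/24 as a continued fraction with the Euclidean algorithm:
  79 = 3*24 + 7, so a_0 = 3.
  24 = 3*7 + 3, so a_1 = 3.
  7 = 2*3 + 1, so a_2 = 2.
  3 = 3*1 + 0, so a_3 = 3.
so x = [3; 3, 2, 3].
Convergents (p_i = a_i*p_{i-1} + p_{i-2}, q_i = a_i*q_{i-1} + q_{i-2} with p_{-2}=0, p_{-1}=1, q_{-2}=1, q_{-1}=0), until the denominator exceeds 13:
  i=0: a_0=3, p_0 = 3*1 + 0 = 3, q_0 = 3*0 + 1 = 1.
  i=1: a_1=3, p_1 = 3*3 + 1 = 10, q_1 = 3*1 + 0 = 3.
  i=2: a_2=2, p_2 = 2*10 + 3 = 23, q_2 = 2*3 + 1 = 7.
  i=3: a_3=3, p_3 = 3*23 + 10 = 79, q_3 = 3*7 + 3 = 24.
q_3 = 24 > 13, so the last convergent with denominator <= 13 is p_2/q_2 = 23/7.
The closest fraction with denominator <= 13 is either p_2/q_2 or the intermediate fraction (k*p_2 + p_1)/(k*q_2 + q_1) with the largest k >= 1 whose denominator stays <= 13; these approach x as k grows, and every other convergent or intermediate fraction in range is farther away.
Largest k: floor((13 - q_1)/q_2) = floor((13 - 3)/7) = 1.
That gives (1*23 + 10)/(1*7 + 3) = 33/10.
Compare the errors: |x - 23/7| = |79*7 - 23*24|/(24*7) = 1/168, and |x - 33/10| = |79*10 - 33*24|/(24*10) = 2/240.
Cross-multiplying, 1*240 = 240 < 336 = 2*168, so 1/168 is smaller: the convergent 23/7 is closer to x than 33/10.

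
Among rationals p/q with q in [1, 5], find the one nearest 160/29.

11/2

Expand x = 160/29 as a continued fraction with the Euclidean algorithm:
  160 = 5*29 + 15, so a_0 = 5.
  29 = 1*15 + 14, so a_1 = 1.
  15 = 1*14 + 1, so a_2 = 1.
  14 = 14*1 + 0, so a_3 = 14.
so x = [5; 1, 1, 14].
Convergents (p_i = a_i*p_{i-1} + p_{i-2}, q_i = a_i*q_{i-1} + q_{i-2} with p_{-2}=0, p_{-1}=1, q_{-2}=1, q_{-1}=0), until the denominator exceeds 5:
  i=0: a_0=5, p_0 = 5*1 + 0 = 5, q_0 = 5*0 + 1 = 1.
  i=1: a_1=1, p_1 = 1*5 + 1 = 6, q_1 = 1*1 + 0 = 1.
  i=2: a_2=1, p_2 = 1*6 + 5 = 11, q_2 = 1*1 + 1 = 2.
  i=3: a_3=14, p_3 = 14*11 + 6 = 160, q_3 = 14*2 + 1 = 29.
q_3 = 29 > 5, so the last convergent with denominator <= 5 is p_2/q_2 = 11/2.
The closest fraction with denominator <= 5 is either p_2/q_2 or the intermediate fraction (k*p_2 + p_1)/(k*q_2 + q_1) with the largest k >= 1 whose denominator stays <= 5; these approach x as k grows, and every other convergent or intermediate fraction in range is farther away.
Largest k: floor((5 - q_1)/q_2) = floor((5 - 1)/2) = 2.
That gives (2*11 + 6)/(2*2 + 1) = 28/5.
Compare the errors: |x - 11/2| = |160*2 - 11*29|/(29*2) = 1/58, and |x - 28/5| = |160*5 - 28*29|/(29*5) = 12/145.
Cross-multiplying, 1*145 = 145 < 696 = 12*58, so 1/58 is smaller: the convergent 11/2 is closer to x than 28/5.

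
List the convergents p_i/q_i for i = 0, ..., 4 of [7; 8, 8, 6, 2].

Using the convergent recurrence p_i = a_i*p_{i-1} + p_{i-2}, q_i = a_i*q_{i-1} + q_{i-2} with p_{-2}=0, p_{-1}=1, q_{-2}=1, q_{-1}=0:
  i=0: a_0=7, p_0 = 7*1 + 0 = 7, q_0 = 7*0 + 1 = 1.
  i=1: a_1=8, p_1 = 8*7 + 1 = 57, q_1 = 8*1 + 0 = 8.
  i=2: a_2=8, p_2 = 8*57 + 7 = 463, q_2 = 8*8 + 1 = 65.
  i=3: a_3=6, p_3 = 6*463 + 57 = 2835, q_3 = 6*65 + 8 = 398.
  i=4: a_4=2, p_4 = 2*2835 + 463 = 6133, q_4 = 2*398 + 65 = 861.

7/1, 57/8, 463/65, 2835/398, 6133/861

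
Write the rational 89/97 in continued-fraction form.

[0; 1, 11, 8]

Run the Euclidean algorithm on 89 and 97; the successive quotients are the partial quotients a_0, a_1, ... (each step inverts the fractional part left over by the previous one):
  89 = 0*97 + 89, so a_0 = 0.
  97 = 1*89 + 8, so a_1 = 1.
  89 = 11*8 + 1, so a_2 = 11.
  8 = 8*1 + 0, so a_3 = 8.
The remainder reaches 0 after 4 divisions, so the expansion has 4 partial quotients, read off in order.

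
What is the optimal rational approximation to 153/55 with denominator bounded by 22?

39/14

Expand x = 153/55 as a continued fraction with the Euclidean algorithm:
  153 = 2*55 + 43, so a_0 = 2.
  55 = 1*43 + 12, so a_1 = 1.
  43 = 3*12 + 7, so a_2 = 3.
  12 = 1*7 + 5, so a_3 = 1.
  7 = 1*5 + 2, so a_4 = 1.
  5 = 2*2 + 1, so a_5 = 2.
  2 = 2*1 + 0, so a_6 = 2.
so x = [2; 1, 3, 1, 1, 2, 2].
Convergents (p_i = a_i*p_{i-1} + p_{i-2}, q_i = a_i*q_{i-1} + q_{i-2} with p_{-2}=0, p_{-1}=1, q_{-2}=1, q_{-1}=0), until the denominator exceeds 22:
  i=0: a_0=2, p_0 = 2*1 + 0 = 2, q_0 = 2*0 + 1 = 1.
  i=1: a_1=1, p_1 = 1*2 + 1 = 3, q_1 = 1*1 + 0 = 1.
  i=2: a_2=3, p_2 = 3*3 + 2 = 11, q_2 = 3*1 + 1 = 4.
  i=3: a_3=1, p_3 = 1*11 + 3 = 14, q_3 = 1*4 + 1 = 5.
  i=4: a_4=1, p_4 = 1*14 + 11 = 25, q_4 = 1*5 + 4 = 9.
  i=5: a_5=2, p_5 = 2*25 + 14 = 64, q_5 = 2*9 + 5 = 23.
q_5 = 23 > 22, so the last convergent with denominator <= 22 is p_4/q_4 = 25/9.
The closest fraction with denominator <= 22 is either p_4/q_4 or the intermediate fraction (k*p_4 + p_3)/(k*q_4 + q_3) with the largest k >= 1 whose denominator stays <= 22; these approach x as k grows, and every other convergent or intermediate fraction in range is farther away.
Largest k: floor((22 - q_3)/q_4) = floor((22 - 5)/9) = 1.
That gives (1*25 + 14)/(1*9 + 5) = 39/14.
Compare the errors: |x - 25/9| = |153*9 - 25*55|/(55*9) = 2/495, and |x - 39/14| = |153*14 - 39*55|/(55*14) = 3/770.
Cross-multiplying, 3*495 = 1485 < 1540 = 2*770, so 3/770 is smaller: the intermediate fraction 39/14 is closer to x than 25/9.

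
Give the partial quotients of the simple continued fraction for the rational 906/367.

Run the Euclidean algorithm on 906 and 367; the successive quotients are the partial quotients a_0, a_1, ... (each step inverts the fractional part left over by the previous one):
  906 = 2*367 + 172, so a_0 = 2.
  367 = 2*172 + 23, so a_1 = 2.
  172 = 7*23 + 11, so a_2 = 7.
  23 = 2*11 + 1, so a_3 = 2.
  11 = 11*1 + 0, so a_4 = 11.
The remainder reaches 0 after 5 divisions, so the expansion has 5 partial quotients, read off in order.

[2; 2, 7, 2, 11]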